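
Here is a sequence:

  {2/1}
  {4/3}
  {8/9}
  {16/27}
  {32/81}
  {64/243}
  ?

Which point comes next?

First coordinate goes 2, 4, 8, 16, 32, 64 → 128 (×2 each step).
Second coordinate: ×3 each step; 1, 3, 9, 27, 81, 243 → 729.
Putting it together: {128/729}.

{128/729}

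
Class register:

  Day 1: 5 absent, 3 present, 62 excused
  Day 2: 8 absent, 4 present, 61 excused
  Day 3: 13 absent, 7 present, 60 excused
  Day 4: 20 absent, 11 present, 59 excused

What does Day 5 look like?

Absent: 5, 8, 13, 20 → 29 (differences are 3, 5, 7, … (increasing by 2 each time)).
For the present, each term is the sum of the two before it: 3, 4, 7, 11 → 18.
Excused: −1 each step; 62, 61, 60, 59 → 58.
Combining the parts gives 29 absent, 18 present, 58 excused.

29 absent, 18 present, 58 excused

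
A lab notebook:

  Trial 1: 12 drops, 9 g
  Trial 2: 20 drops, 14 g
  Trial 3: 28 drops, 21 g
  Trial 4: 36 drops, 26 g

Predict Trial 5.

44 drops, 33 g

Drops: +8 each step, so 12, 20, 28, 36 → 44.
G — alternating steps +5, +7, +5, +7, …: 9, 14, 21, 26 → 33.
Putting it together: 44 drops, 33 g.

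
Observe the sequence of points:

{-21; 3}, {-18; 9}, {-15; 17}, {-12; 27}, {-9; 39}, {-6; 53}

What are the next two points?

{-3; 69}, {0; 87}

First slot — +3 each step: -21, -18, -15, -12, -9, -6 → -3 → 0.
For the second slot, differences are 6, 8, 10, … (increasing by 2 each time): 3, 9, 17, 27, 39, 53 → 69 → 87.
Putting the parts together: {-3; 69} and then {0; 87}.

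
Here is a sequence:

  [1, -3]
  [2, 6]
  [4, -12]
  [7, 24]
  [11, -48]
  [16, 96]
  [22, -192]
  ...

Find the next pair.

[29, 384]

First value: differences are 1, 2, 3, … (increasing by 1 each time); 1, 2, 4, 7, 11, 16, 22 → 29.
Second value: -3, 6, -12, 24, -48, 96, -192 → 384 (×(-2) each step).
Combining the parts gives [29, 384].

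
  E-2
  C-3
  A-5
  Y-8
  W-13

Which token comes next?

Letter — letters move back 2 places in the alphabet, wrapping A→Z: E, C, A, Y, W → U.
Second component: each term is the sum of the two before it; 2, 3, 5, 8, 13 → 21.
Combining the parts gives U-21.

U-21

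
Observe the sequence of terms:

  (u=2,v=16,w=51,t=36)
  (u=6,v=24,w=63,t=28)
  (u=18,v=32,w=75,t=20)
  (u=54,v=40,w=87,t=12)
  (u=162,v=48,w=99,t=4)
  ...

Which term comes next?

U: ×3 each step, so 2, 6, 18, 54, 162 → 486.
V: +8 each step; 16, 24, 32, 40, 48 → 56.
W goes 51, 63, 75, 87, 99 → 111 (+12 each step).
T: 36, 28, 20, 12, 4 → -4 (together with the v always sums to 52).
Putting it together: (u=486,v=56,w=111,t=-4).

(u=486,v=56,w=111,t=-4)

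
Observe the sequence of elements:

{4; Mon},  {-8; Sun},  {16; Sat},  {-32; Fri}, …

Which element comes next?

First entry: 4, -8, 16, -32 → 64 (×(-2) each step).
For the day, runs backward through the weekdays Mon→Sun: Mon, Sun, Sat, Fri → Thu.
Combining the parts gives {64; Thu}.

{64; Thu}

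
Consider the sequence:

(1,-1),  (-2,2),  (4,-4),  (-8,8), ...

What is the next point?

First value goes 1, -2, 4, -8 → 16 (×(-2) each step).
Second value: ×(-2) each step, so -1, 2, -4, 8 → -16.
Putting it together: (16,-16).

(16,-16)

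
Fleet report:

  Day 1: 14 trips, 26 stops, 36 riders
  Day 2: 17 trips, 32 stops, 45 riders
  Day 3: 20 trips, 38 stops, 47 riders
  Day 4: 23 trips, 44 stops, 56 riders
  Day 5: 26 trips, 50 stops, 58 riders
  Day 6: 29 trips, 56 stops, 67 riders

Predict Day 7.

32 trips, 62 stops, 69 riders

Trips: +3 each step, so 14, 17, 20, 23, 26, 29 → 32.
Stops goes 26, 32, 38, 44, 50, 56 → 62 (+6 each step).
Riders: alternating steps +9, +2, +9, +2, …, so 36, 45, 47, 56, 58, 67 → 69.
Combining the parts gives 32 trips, 62 stops, 69 riders.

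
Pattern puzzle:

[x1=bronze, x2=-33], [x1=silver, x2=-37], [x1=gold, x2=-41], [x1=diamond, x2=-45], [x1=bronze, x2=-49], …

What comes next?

X1: bronze, silver, gold, diamond, bronze → silver (repeats bronze → silver → gold → diamond).
X2 goes -33, -37, -41, -45, -49 → -53 (−4 each step).
So the next element is [x1=silver, x2=-53].

[x1=silver, x2=-53]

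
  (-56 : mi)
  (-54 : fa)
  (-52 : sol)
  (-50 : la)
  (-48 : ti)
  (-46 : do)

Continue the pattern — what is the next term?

For the first part, +2 each step: -56, -54, -52, -50, -48, -46 → -44.
For the note, runs through the solfège scale do→ti: mi, fa, sol, la, ti, do → re.
Combining the parts gives (-44 : re).

(-44 : re)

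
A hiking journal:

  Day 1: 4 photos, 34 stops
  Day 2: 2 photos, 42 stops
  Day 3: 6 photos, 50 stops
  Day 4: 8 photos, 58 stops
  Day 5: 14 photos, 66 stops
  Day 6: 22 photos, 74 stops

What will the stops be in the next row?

82

Stops goes 34, 42, 50, 58, 66, 74 → 82 (+8 each step).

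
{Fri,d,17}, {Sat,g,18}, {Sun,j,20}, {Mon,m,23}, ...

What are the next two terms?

For the day, runs through the weekdays Mon→Sun: Fri, Sat, Sun, Mon → Tue → Wed.
Letter: letters move forward 3 places in the alphabet, so d, g, j, m → p → s.
Third part: differences are 1, 2, 3, … (increasing by 1 each time), so 17, 18, 20, 23 → 27 → 32.
So the next two terms are {Tue,p,27} and {Wed,s,32}.

{Tue,p,27}, {Wed,s,32}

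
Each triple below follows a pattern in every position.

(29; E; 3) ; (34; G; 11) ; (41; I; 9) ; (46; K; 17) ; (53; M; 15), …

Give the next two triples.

(58; O; 23), (65; Q; 21)

First part goes 29, 34, 41, 46, 53 → 58 → 65 (alternating steps +5, +7, +5, +7, …).
Letter: letters move forward 2 places in the alphabet, so E, G, I, K, M → O → Q.
Third part: alternating steps +8, −2, +8, −2, …, so 3, 11, 9, 17, 15 → 23 → 21.
So the next two triples are (58; O; 23) and (65; Q; 21).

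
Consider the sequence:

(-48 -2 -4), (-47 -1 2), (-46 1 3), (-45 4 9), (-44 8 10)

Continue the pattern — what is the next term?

(-43 13 16)

First value: +1 each step, so -48, -47, -46, -45, -44 → -43.
Second value: differences are 1, 2, 3, … (increasing by 1 each time); -2, -1, 1, 4, 8 → 13.
For the third value, alternating steps +6, +1, +6, +1, …: -4, 2, 3, 9, 10 → 16.
Combining the parts gives (-43 13 16).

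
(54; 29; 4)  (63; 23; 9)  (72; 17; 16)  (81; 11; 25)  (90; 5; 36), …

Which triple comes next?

First slot: 54, 63, 72, 81, 90 → 99 (+9 each step).
Second slot goes 29, 23, 17, 11, 5 → -1 (−6 each step).
Third slot: perfect squares: 2², 3², 4², …, so 4, 9, 16, 25, 36 → 49.
Combining the parts gives (99; -1; 49).

(99; -1; 49)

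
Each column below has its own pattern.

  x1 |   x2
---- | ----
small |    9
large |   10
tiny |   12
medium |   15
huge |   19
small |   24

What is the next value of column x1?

Column x1: repeats small → large → tiny → medium → huge; small, large, tiny, medium, huge, small → large.

large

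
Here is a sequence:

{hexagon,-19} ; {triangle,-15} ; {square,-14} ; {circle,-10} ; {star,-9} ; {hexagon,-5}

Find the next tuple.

{triangle,-4}

Shape goes hexagon, triangle, square, circle, star, hexagon → triangle (repeats hexagon → triangle → square → circle → star).
For the second value, alternating steps +4, +1, +4, +1, …: -19, -15, -14, -10, -9, -5 → -4.
So the next tuple is {triangle,-4}.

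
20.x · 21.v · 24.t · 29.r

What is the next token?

36.p

First component: differences are 1, 3, 5, … (increasing by 2 each time); 20, 21, 24, 29 → 36.
Letter goes x, v, t, r → p (letters move back 2 places in the alphabet).
Combining the parts gives 36.p.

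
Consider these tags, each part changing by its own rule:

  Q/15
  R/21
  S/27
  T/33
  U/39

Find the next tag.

Letter goes Q, R, S, T, U → V (letters move forward 1 place in the alphabet).
Second component goes 15, 21, 27, 33, 39 → 45 (+6 each step).
Combining the parts gives V/45.

V/45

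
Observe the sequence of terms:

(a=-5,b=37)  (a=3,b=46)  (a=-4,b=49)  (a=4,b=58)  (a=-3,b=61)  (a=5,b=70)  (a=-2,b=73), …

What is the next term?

A — alternating steps +8, −7, +8, −7, …: -5, 3, -4, 4, -3, 5, -2 → 6.
B: alternating steps +9, +3, +9, +3, …; 37, 46, 49, 58, 61, 70, 73 → 82.
Combining the parts gives (a=6,b=82).

(a=6,b=82)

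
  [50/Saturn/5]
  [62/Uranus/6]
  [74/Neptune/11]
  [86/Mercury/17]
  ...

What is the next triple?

[98/Venus/28]

For the first entry, +12 each step: 50, 62, 74, 86 → 98.
For the planet, runs through the planets Mercury→Neptune: Saturn, Uranus, Neptune, Mercury → Venus.
Third entry: 5, 6, 11, 17 → 28 (each term is the sum of the two before it).
Combining the parts gives [98/Venus/28].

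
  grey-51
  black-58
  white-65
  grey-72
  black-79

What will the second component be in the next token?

86

Shade: grey, black, white, grey, black → white (repeats grey → black → white).
Second component goes 51, 58, 65, 72, 79 → 86 (+7 each step).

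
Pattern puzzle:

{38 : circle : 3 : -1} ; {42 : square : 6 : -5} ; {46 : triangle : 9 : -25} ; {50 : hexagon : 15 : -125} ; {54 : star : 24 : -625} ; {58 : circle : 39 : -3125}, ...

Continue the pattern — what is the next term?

First value — +4 each step: 38, 42, 46, 50, 54, 58 → 62.
For the shape, repeats circle → square → triangle → hexagon → star: circle, square, triangle, hexagon, star, circle → square.
Third value: each term is the sum of the two before it, so 3, 6, 9, 15, 24, 39 → 63.
Fourth value: ×5 each step, so -1, -5, -25, -125, -625, -3125 → -15625.
So the next term is {62 : square : 63 : -15625}.

{62 : square : 63 : -15625}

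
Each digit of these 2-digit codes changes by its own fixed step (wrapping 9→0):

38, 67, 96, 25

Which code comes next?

First digit: 3, 6, 9, 2 → 5 (+3 each step, mod 10).
Second digit goes 8, 7, 6, 5 → 4 (−1 each step, mod 10).
Putting it together: 54.

54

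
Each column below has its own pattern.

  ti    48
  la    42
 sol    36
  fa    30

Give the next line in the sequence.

Note: runs backward through the solfège scale do→ti, so ti, la, sol, fa → mi.
Second component: 48, 42, 36, 30 → 24 (−6 each step).
So the next line is mi  24.

mi  24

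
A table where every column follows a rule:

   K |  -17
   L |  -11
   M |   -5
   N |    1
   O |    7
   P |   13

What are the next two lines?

For the letter, letters move forward 1 place in the alphabet: K, L, M, N, O, P → Q → R.
Second component: +6 each step; -17, -11, -5, 1, 7, 13 → 19 → 25.
Putting the parts together: Q  19 and then R  25.

Q  19; R  25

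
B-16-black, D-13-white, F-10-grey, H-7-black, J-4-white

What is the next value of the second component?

1

Letter: letters move forward 2 places in the alphabet, so B, D, F, H, J → L.
Second component: −3 each step; 16, 13, 10, 7, 4 → 1.
Shade — repeats black → white → grey: black, white, grey, black, white → grey.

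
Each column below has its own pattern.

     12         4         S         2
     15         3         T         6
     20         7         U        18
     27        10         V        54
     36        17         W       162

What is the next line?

47  27  X  486

First component: differences are 3, 5, 7, … (increasing by 2 each time); 12, 15, 20, 27, 36 → 47.
Second component — each term is the sum of the two before it: 4, 3, 7, 10, 17 → 27.
Letter: letters move forward 1 place in the alphabet; S, T, U, V, W → X.
Fourth component goes 2, 6, 18, 54, 162 → 486 (×3 each step).
So the next line is 47  27  X  486.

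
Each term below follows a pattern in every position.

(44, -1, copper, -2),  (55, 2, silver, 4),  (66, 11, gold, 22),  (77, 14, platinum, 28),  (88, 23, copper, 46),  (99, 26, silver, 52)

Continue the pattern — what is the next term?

(110, 35, gold, 70)

First component goes 44, 55, 66, 77, 88, 99 → 110 (+11 each step).
For the second component, alternating steps +3, +9, +3, +9, …: -1, 2, 11, 14, 23, 26 → 35.
Metal: repeats copper → silver → gold → platinum; copper, silver, gold, platinum, copper, silver → gold.
For the fourth component, always 2 × the second component: -2, 4, 22, 28, 46, 52 → 70.
Combining the parts gives (110, 35, gold, 70).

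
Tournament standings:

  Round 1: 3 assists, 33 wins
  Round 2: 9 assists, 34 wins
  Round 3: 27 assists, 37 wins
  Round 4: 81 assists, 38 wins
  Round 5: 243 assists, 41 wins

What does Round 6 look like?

For the assists, ×3 each step: 3, 9, 27, 81, 243 → 729.
For the wins, alternating steps +1, +3, +1, +3, …: 33, 34, 37, 38, 41 → 42.
Combining the parts gives 729 assists, 42 wins.

729 assists, 42 wins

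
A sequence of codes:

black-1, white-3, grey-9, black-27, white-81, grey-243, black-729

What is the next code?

white-2187

For the shade, repeats black → white → grey: black, white, grey, black, white, grey, black → white.
Second component goes 1, 3, 9, 27, 81, 243, 729 → 2187 (×3 each step).
So the next code is white-2187.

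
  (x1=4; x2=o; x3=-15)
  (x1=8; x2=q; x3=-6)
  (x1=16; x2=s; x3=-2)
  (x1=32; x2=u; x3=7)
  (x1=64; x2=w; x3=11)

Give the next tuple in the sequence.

X1: ×2 each step, so 4, 8, 16, 32, 64 → 128.
X2 — letters move forward 2 places in the alphabet: o, q, s, u, w → y.
X3: -15, -6, -2, 7, 11 → 20 (alternating steps +9, +4, +9, +4, …).
Putting it together: (x1=128; x2=y; x3=20).

(x1=128; x2=y; x3=20)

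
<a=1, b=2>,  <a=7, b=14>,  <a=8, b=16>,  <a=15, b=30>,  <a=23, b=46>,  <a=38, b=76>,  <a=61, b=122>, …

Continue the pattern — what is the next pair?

For the a, each term is the sum of the two before it: 1, 7, 8, 15, 23, 38, 61 → 99.
B — always 2 × the a: 2, 14, 16, 30, 46, 76, 122 → 198.
Combining the parts gives <a=99, b=198>.

<a=99, b=198>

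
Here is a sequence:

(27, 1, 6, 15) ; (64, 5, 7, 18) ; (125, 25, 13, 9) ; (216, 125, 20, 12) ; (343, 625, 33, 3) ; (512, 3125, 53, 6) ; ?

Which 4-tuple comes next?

First component: perfect cubes: 3³, 4³, 5³, …, so 27, 64, 125, 216, 343, 512 → 729.
Second component: 1, 5, 25, 125, 625, 3125 → 15625 (×5 each step).
Third component goes 6, 7, 13, 20, 33, 53 → 86 (each term is the sum of the two before it).
Fourth component — alternating steps +3, −9, +3, −9, …: 15, 18, 9, 12, 3, 6 → -3.
Putting it together: (729, 15625, 86, -3).

(729, 15625, 86, -3)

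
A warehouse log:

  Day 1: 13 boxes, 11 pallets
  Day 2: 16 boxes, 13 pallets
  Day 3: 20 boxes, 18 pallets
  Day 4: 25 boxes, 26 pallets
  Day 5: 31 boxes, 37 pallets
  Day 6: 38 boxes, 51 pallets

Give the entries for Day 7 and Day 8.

Boxes goes 13, 16, 20, 25, 31, 38 → 46 → 55 (differences are 3, 4, 5, … (increasing by 1 each time)).
Pallets goes 11, 13, 18, 26, 37, 51 → 68 → 88 (differences are 2, 5, 8, … (increasing by 3 each time)).
So the next two lines are 46 boxes, 68 pallets and 55 boxes, 88 pallets.

46 boxes, 68 pallets; 55 boxes, 88 pallets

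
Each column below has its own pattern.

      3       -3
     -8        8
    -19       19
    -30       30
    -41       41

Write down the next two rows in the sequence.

First component: −11 each step; 3, -8, -19, -30, -41 → -52 → -63.
Second component: always the negative of the first component, so -3, 8, 19, 30, 41 → 52 → 63.
Putting the parts together: -52  52 and then -63  63.

-52  52; -63  63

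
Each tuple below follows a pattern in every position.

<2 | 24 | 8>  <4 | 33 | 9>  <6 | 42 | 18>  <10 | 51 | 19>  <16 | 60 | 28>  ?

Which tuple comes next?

<26 | 69 | 29>

First part: each term is the sum of the two before it, so 2, 4, 6, 10, 16 → 26.
Second part goes 24, 33, 42, 51, 60 → 69 (+9 each step).
Third part: alternating steps +1, +9, +1, +9, …, so 8, 9, 18, 19, 28 → 29.
So the next tuple is <26 | 69 | 29>.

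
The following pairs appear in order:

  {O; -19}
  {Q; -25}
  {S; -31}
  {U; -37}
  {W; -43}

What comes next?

{Y; -49}

For the letter, letters move forward 2 places in the alphabet: O, Q, S, U, W → Y.
Second coordinate — −6 each step: -19, -25, -31, -37, -43 → -49.
Combining the parts gives {Y; -49}.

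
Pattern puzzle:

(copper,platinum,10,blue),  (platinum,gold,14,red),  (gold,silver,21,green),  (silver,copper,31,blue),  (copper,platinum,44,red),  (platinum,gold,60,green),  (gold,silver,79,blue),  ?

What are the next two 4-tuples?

First metal: copper, platinum, gold, silver, copper, platinum, gold → silver → copper (repeats copper → platinum → gold → silver).
Second metal goes platinum, gold, silver, copper, platinum, gold, silver → copper → platinum (repeats platinum → gold → silver → copper).
For the third slot, differences are 4, 7, 10, … (increasing by 3 each time): 10, 14, 21, 31, 44, 60, 79 → 101 → 126.
Colour goes blue, red, green, blue, red, green, blue → red → green (repeats blue → red → green).
So the next two 4-tuples are (silver,copper,101,red) and (copper,platinum,126,green).

(silver,copper,101,red), (copper,platinum,126,green)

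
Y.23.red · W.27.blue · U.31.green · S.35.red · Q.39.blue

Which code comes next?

O.43.green

Letter: letters move back 2 places in the alphabet, so Y, W, U, S, Q → O.
Second component goes 23, 27, 31, 35, 39 → 43 (+4 each step).
Colour: red, blue, green, red, blue → green (repeats red → blue → green).
Putting it together: O.43.green.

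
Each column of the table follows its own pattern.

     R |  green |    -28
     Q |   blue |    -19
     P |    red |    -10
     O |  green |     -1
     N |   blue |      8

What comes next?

M  red  17

For the letter, letters move back 1 place in the alphabet: R, Q, P, O, N → M.
Colour — repeats green → blue → red: green, blue, red, green, blue → red.
For the third component, +9 each step: -28, -19, -10, -1, 8 → 17.
So the next line is M  red  17.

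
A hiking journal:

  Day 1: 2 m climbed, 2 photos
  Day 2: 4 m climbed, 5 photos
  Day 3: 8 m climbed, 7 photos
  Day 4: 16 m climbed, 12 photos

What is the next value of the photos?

M climbed: ×2 each step; 2, 4, 8, 16 → 32.
Photos: each term is the sum of the two before it; 2, 5, 7, 12 → 19.

19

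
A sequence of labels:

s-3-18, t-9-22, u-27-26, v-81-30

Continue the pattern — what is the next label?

For the letter, letters move forward 1 place in the alphabet: s, t, u, v → w.
Second component — ×3 each step: 3, 9, 27, 81 → 243.
Third component — +4 each step: 18, 22, 26, 30 → 34.
Putting it together: w-243-34.

w-243-34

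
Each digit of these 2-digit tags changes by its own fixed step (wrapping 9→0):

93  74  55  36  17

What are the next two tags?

First digit: −2 each step, mod 10, so 9, 7, 5, 3, 1 → 9 → 7.
Second digit — +1 each step, mod 10: 3, 4, 5, 6, 7 → 8 → 9.
So the next two tags are 98 and 79.

98, 79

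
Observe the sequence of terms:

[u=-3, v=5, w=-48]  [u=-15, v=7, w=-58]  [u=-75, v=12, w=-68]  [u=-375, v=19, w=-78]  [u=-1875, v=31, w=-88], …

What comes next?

U goes -3, -15, -75, -375, -1875 → -9375 (×5 each step).
V: each term is the sum of the two before it; 5, 7, 12, 19, 31 → 50.
W: -48, -58, -68, -78, -88 → -98 (−10 each step).
Putting it together: [u=-9375, v=50, w=-98].

[u=-9375, v=50, w=-98]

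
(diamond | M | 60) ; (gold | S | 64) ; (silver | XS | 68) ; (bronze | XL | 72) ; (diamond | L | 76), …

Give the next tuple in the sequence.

(gold | M | 80)

Rank — repeats diamond → gold → silver → bronze: diamond, gold, silver, bronze, diamond → gold.
Size — runs backward through clothing sizes XS→XL: M, S, XS, XL, L → M.
Third part: +4 each step; 60, 64, 68, 72, 76 → 80.
So the next tuple is (gold | M | 80).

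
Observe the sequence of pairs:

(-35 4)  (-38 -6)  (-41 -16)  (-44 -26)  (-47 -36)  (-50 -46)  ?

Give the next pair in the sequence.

First slot goes -35, -38, -41, -44, -47, -50 → -53 (−3 each step).
Second slot goes 4, -6, -16, -26, -36, -46 → -56 (−10 each step).
So the next pair is (-53 -56).

(-53 -56)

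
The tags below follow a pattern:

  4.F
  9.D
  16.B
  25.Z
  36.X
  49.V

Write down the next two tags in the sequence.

64.T, 81.R

First component — perfect squares: 2², 3², 4², …: 4, 9, 16, 25, 36, 49 → 64 → 81.
Letter: letters move back 2 places in the alphabet, wrapping A→Z; F, D, B, Z, X, V → T → R.
So the next two tags are 64.T and 81.R.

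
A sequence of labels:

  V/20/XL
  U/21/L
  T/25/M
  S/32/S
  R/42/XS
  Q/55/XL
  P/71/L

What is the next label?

Letter: V, U, T, S, R, Q, P → O (letters move back 1 place in the alphabet).
Second component goes 20, 21, 25, 32, 42, 55, 71 → 90 (differences are 1, 4, 7, … (increasing by 3 each time)).
For the size, repeats XL → L → M → S → XS: XL, L, M, S, XS, XL, L → M.
Combining the parts gives O/90/M.

O/90/M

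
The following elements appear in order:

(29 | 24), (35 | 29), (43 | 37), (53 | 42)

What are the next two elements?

(65 | 50), (79 | 55)

First part: differences are 6, 8, 10, … (increasing by 2 each time); 29, 35, 43, 53 → 65 → 79.
Second part: 24, 29, 37, 42 → 50 → 55 (alternating steps +5, +8, +5, +8, …).
So the next two elements are (65 | 50) and (79 | 55).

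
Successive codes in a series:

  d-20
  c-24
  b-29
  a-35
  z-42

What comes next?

Letter: letters move back 1 place in the alphabet, wrapping A→Z; d, c, b, a, z → y.
Second component: differences are 4, 5, 6, … (increasing by 1 each time); 20, 24, 29, 35, 42 → 50.
So the next code is y-50.

y-50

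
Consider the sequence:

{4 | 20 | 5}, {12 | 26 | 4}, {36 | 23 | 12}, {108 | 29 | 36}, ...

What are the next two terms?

First value — ×3 each step: 4, 12, 36, 108 → 324 → 972.
Second value: alternating steps +6, −3, +6, −3, …; 20, 26, 23, 29 → 26 → 32.
For the third value, always the previous value of the first value: 5, 4, 12, 36 → 108 → 324.
Putting the parts together: {324 | 26 | 108} and then {972 | 32 | 324}.

{324 | 26 | 108}, {972 | 32 | 324}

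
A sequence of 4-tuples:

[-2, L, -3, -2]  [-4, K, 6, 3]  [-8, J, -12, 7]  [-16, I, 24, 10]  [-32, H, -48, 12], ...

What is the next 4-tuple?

First entry goes -2, -4, -8, -16, -32 → -64 (×2 each step).
Letter — letters move back 1 place in the alphabet: L, K, J, I, H → G.
Third entry goes -3, 6, -12, 24, -48 → 96 (×(-2) each step).
Fourth entry: differences are 5, 4, 3, … (decreasing by 1 each time); -2, 3, 7, 10, 12 → 13.
So the next 4-tuple is [-64, G, 96, 13].

[-64, G, 96, 13]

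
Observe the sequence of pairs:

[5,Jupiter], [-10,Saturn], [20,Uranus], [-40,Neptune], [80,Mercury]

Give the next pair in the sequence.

First entry — ×(-2) each step: 5, -10, 20, -40, 80 → -160.
Planet: runs through the planets Mercury→Neptune; Jupiter, Saturn, Uranus, Neptune, Mercury → Venus.
Putting it together: [-160,Venus].

[-160,Venus]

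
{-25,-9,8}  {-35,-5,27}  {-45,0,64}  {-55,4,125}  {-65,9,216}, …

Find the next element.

First entry: −10 each step; -25, -35, -45, -55, -65 → -75.
Second entry goes -9, -5, 0, 4, 9 → 13 (alternating steps +4, +5, +4, +5, …).
Third entry goes 8, 27, 64, 125, 216 → 343 (perfect cubes: 2³, 3³, 4³, …).
Putting it together: {-75,13,343}.

{-75,13,343}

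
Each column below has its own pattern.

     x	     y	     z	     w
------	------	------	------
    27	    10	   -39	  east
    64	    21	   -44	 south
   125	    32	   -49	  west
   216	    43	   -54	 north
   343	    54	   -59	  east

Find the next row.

Column x: perfect cubes: 3³, 4³, 5³, …; 27, 64, 125, 216, 343 → 512.
Column y — +11 each step: 10, 21, 32, 43, 54 → 65.
For the column z, −5 each step: -39, -44, -49, -54, -59 → -64.
For the column w, repeats east → south → west → north: east, south, west, north, east → south.
Combining the parts gives 512  65  -64  south.

512  65  -64  south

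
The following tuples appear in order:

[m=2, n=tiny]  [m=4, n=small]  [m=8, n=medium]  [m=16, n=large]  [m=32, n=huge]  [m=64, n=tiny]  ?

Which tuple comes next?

M: 2, 4, 8, 16, 32, 64 → 128 (×2 each step).
N — repeats tiny → small → medium → large → huge: tiny, small, medium, large, huge, tiny → small.
Combining the parts gives [m=128, n=small].

[m=128, n=small]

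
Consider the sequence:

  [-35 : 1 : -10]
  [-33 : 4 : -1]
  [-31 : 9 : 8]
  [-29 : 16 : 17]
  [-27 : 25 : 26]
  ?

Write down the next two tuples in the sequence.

First slot — +2 each step: -35, -33, -31, -29, -27 → -25 → -23.
For the second slot, perfect squares: 1², 2², 3², …: 1, 4, 9, 16, 25 → 36 → 49.
For the third slot, +9 each step: -10, -1, 8, 17, 26 → 35 → 44.
So the next two tuples are [-25 : 36 : 35] and [-23 : 49 : 44].

[-25 : 36 : 35], [-23 : 49 : 44]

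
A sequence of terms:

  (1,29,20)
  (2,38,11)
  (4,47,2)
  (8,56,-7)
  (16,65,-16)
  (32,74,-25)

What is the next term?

(64,83,-34)

First value: 1, 2, 4, 8, 16, 32 → 64 (×2 each step).
Second value: 29, 38, 47, 56, 65, 74 → 83 (+9 each step).
Third value: together with the second value always sums to 49; 20, 11, 2, -7, -16, -25 → -34.
Putting it together: (64,83,-34).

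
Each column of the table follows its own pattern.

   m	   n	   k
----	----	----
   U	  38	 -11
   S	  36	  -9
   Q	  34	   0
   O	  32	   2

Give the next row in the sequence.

Column m: U, S, Q, O → M (letters move back 2 places in the alphabet).
For the column n, −2 each step: 38, 36, 34, 32 → 30.
Column k: alternating steps +2, +9, +2, +9, …, so -11, -9, 0, 2 → 11.
Combining the parts gives M  30  11.

M  30  11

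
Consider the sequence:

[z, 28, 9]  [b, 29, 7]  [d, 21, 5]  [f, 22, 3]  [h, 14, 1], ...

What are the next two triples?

Letter goes z, b, d, f, h → j → l (letters move forward 2 places in the alphabet, wrapping Z→A).
Second entry — alternating steps +1, −8, +1, −8, …: 28, 29, 21, 22, 14 → 15 → 7.
Third entry: −2 each step; 9, 7, 5, 3, 1 → -1 → -3.
Putting the parts together: [j, 15, -1] and then [l, 7, -3].

[j, 15, -1], [l, 7, -3]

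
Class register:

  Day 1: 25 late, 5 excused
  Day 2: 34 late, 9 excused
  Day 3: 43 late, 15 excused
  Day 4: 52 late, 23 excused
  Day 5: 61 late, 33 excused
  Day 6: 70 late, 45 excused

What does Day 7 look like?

Late goes 25, 34, 43, 52, 61, 70 → 79 (+9 each step).
Excused goes 5, 9, 15, 23, 33, 45 → 59 (differences are 4, 6, 8, … (increasing by 2 each time)).
So the next line is 79 late, 59 excused.

79 late, 59 excused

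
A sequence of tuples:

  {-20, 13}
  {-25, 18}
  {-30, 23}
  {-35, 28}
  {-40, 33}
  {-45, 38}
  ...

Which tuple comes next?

{-50, 43}

First component: −5 each step; -20, -25, -30, -35, -40, -45 → -50.
Second component: 13, 18, 23, 28, 33, 38 → 43 (+5 each step).
Combining the parts gives {-50, 43}.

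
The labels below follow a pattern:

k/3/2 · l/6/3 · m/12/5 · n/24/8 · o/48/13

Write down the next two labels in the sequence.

p/96/21, q/192/34

For the letter, letters move forward 1 place in the alphabet: k, l, m, n, o → p → q.
Second component: 3, 6, 12, 24, 48 → 96 → 192 (×2 each step).
Third component: each term is the sum of the two before it, so 2, 3, 5, 8, 13 → 21 → 34.
Putting the parts together: p/96/21 and then q/192/34.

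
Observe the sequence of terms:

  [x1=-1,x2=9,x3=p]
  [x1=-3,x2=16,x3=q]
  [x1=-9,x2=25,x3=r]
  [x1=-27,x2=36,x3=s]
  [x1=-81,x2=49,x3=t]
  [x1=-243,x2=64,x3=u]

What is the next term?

X1: -1, -3, -9, -27, -81, -243 → -729 (×3 each step).
X2 goes 9, 16, 25, 36, 49, 64 → 81 (perfect squares: 3², 4², 5², …).
For the x3, letters move forward 1 place in the alphabet: p, q, r, s, t, u → v.
So the next term is [x1=-729,x2=81,x3=v].

[x1=-729,x2=81,x3=v]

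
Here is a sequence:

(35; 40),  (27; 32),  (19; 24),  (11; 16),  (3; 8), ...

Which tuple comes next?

First value — −8 each step: 35, 27, 19, 11, 3 → -5.
For the second value, always 5 more than the first value: 40, 32, 24, 16, 8 → 0.
So the next tuple is (-5; 0).

(-5; 0)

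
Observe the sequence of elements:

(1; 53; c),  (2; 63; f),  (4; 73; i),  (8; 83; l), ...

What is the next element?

First value: ×2 each step; 1, 2, 4, 8 → 16.
For the second value, +10 each step: 53, 63, 73, 83 → 93.
Letter — letters move forward 3 places in the alphabet: c, f, i, l → o.
Combining the parts gives (16; 93; o).

(16; 93; o)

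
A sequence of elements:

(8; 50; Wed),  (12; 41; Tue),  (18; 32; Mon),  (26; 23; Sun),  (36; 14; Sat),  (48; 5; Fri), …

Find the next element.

(62; -4; Thu)

For the first value, differences are 4, 6, 8, … (increasing by 2 each time): 8, 12, 18, 26, 36, 48 → 62.
For the second value, −9 each step: 50, 41, 32, 23, 14, 5 → -4.
For the day, runs backward through the weekdays Mon→Sun: Wed, Tue, Mon, Sun, Sat, Fri → Thu.
Putting it together: (62; -4; Thu).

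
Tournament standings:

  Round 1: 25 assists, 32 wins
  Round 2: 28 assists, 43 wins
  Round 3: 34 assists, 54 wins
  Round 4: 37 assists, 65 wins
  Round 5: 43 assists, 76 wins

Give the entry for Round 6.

46 assists, 87 wins

For the assists, alternating steps +3, +6, +3, +6, …: 25, 28, 34, 37, 43 → 46.
Wins goes 32, 43, 54, 65, 76 → 87 (+11 each step).
Combining the parts gives 46 assists, 87 wins.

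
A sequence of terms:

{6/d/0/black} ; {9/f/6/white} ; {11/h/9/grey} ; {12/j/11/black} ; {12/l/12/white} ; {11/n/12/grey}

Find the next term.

First slot — differences are 3, 2, 1, … (decreasing by 1 each time): 6, 9, 11, 12, 12, 11 → 9.
Letter — letters move forward 2 places in the alphabet: d, f, h, j, l, n → p.
Third slot: 0, 6, 9, 11, 12, 12 → 11 (always the previous value of the first slot).
Shade: repeats black → white → grey; black, white, grey, black, white, grey → black.
Combining the parts gives {9/p/11/black}.

{9/p/11/black}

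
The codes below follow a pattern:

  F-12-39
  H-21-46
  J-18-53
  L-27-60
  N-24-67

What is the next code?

Letter goes F, H, J, L, N → P (letters move forward 2 places in the alphabet).
Second component — alternating steps +9, −3, +9, −3, …: 12, 21, 18, 27, 24 → 33.
Third component — +7 each step: 39, 46, 53, 60, 67 → 74.
Combining the parts gives P-33-74.

P-33-74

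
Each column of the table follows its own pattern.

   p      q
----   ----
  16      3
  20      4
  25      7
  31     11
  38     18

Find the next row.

Column p: 16, 20, 25, 31, 38 → 46 (differences are 4, 5, 6, … (increasing by 1 each time)).
Column q: each term is the sum of the two before it, so 3, 4, 7, 11, 18 → 29.
Putting it together: 46  29.

46  29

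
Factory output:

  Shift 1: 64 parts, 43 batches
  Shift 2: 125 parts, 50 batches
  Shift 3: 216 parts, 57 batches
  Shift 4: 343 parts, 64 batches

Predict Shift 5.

For the parts, perfect cubes: 4³, 5³, 6³, …: 64, 125, 216, 343 → 512.
For the batches, +7 each step: 43, 50, 57, 64 → 71.
So the next record is 512 parts, 71 batches.

512 parts, 71 batches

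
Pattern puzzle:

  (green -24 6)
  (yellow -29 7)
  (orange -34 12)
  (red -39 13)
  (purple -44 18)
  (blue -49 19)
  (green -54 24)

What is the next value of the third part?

25

Colour: green, yellow, orange, red, purple, blue, green → yellow (repeats green → yellow → orange → red → purple → blue).
Second part — −5 each step: -24, -29, -34, -39, -44, -49, -54 → -59.
Third part: 6, 7, 12, 13, 18, 19, 24 → 25 (alternating steps +1, +5, +1, +5, …).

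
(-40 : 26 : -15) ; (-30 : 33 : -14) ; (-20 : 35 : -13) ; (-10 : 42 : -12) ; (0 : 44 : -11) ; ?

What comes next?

(10 : 51 : -10)

First coordinate: +10 each step; -40, -30, -20, -10, 0 → 10.
For the second coordinate, alternating steps +7, +2, +7, +2, …: 26, 33, 35, 42, 44 → 51.
Third coordinate: +1 each step; -15, -14, -13, -12, -11 → -10.
So the next triple is (10 : 51 : -10).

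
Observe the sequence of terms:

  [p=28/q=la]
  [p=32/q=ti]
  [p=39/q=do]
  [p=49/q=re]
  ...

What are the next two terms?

[p=62/q=mi], [p=78/q=fa]

P goes 28, 32, 39, 49 → 62 → 78 (differences are 4, 7, 10, … (increasing by 3 each time)).
Q goes la, ti, do, re → mi → fa (runs through the solfège scale do→ti).
So the next two terms are [p=62/q=mi] and [p=78/q=fa].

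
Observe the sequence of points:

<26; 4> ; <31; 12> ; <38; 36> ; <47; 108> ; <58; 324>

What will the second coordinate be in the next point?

For the second coordinate, ×3 each step: 4, 12, 36, 108, 324 → 972.

972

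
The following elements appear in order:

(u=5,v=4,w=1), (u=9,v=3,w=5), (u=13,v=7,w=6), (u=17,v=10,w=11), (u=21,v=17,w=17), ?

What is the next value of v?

27

U: +4 each step, so 5, 9, 13, 17, 21 → 25.
V: 4, 3, 7, 10, 17 → 27 (each term is the sum of the two before it).
W goes 1, 5, 6, 11, 17 → 28 (each term is the sum of the two before it).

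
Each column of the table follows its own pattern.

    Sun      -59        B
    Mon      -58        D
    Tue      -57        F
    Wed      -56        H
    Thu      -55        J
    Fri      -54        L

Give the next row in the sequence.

Sat  -53  N

For the day, runs through the weekdays Mon→Sun: Sun, Mon, Tue, Wed, Thu, Fri → Sat.
Second component: -59, -58, -57, -56, -55, -54 → -53 (+1 each step).
For the letter, letters move forward 2 places in the alphabet: B, D, F, H, J, L → N.
Putting it together: Sat  -53  N.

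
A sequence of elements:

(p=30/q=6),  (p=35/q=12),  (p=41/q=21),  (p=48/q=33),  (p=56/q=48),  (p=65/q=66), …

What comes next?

(p=75/q=87)

P: 30, 35, 41, 48, 56, 65 → 75 (differences are 5, 6, 7, … (increasing by 1 each time)).
Q: differences are 6, 9, 12, … (increasing by 3 each time), so 6, 12, 21, 33, 48, 66 → 87.
Combining the parts gives (p=75/q=87).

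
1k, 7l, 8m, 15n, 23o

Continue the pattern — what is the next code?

38p

First component goes 1, 7, 8, 15, 23 → 38 (each term is the sum of the two before it).
Letter: letters move forward 1 place in the alphabet, so k, l, m, n, o → p.
Combining the parts gives 38p.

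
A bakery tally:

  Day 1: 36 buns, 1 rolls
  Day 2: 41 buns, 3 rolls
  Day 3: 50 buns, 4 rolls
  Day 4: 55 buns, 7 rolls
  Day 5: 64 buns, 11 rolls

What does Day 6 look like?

69 buns, 18 rolls

Buns: alternating steps +5, +9, +5, +9, …, so 36, 41, 50, 55, 64 → 69.
Rolls: each term is the sum of the two before it, so 1, 3, 4, 7, 11 → 18.
Putting it together: 69 buns, 18 rolls.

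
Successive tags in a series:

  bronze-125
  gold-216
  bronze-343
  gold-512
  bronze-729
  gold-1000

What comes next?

bronze-1331

Rank: alternates bronze ↔ gold; bronze, gold, bronze, gold, bronze, gold → bronze.
For the second component, perfect cubes: 5³, 6³, 7³, …: 125, 216, 343, 512, 729, 1000 → 1331.
Combining the parts gives bronze-1331.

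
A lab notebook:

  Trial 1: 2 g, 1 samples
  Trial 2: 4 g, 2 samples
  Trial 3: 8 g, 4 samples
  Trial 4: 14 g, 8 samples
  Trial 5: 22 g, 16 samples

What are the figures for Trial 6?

G goes 2, 4, 8, 14, 22 → 32 (differences are 2, 4, 6, … (increasing by 2 each time)).
Samples: ×2 each step, so 1, 2, 4, 8, 16 → 32.
So the next record is 32 g, 32 samples.

32 g, 32 samples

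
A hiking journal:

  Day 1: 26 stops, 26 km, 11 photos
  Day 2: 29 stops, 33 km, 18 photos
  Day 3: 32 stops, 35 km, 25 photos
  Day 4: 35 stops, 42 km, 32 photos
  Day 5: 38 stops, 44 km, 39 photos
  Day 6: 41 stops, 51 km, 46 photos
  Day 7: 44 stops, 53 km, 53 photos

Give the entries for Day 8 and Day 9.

47 stops, 60 km, 60 photos; 50 stops, 62 km, 67 photos

Stops goes 26, 29, 32, 35, 38, 41, 44 → 47 → 50 (+3 each step).
Km goes 26, 33, 35, 42, 44, 51, 53 → 60 → 62 (alternating steps +7, +2, +7, +2, …).
For the photos, +7 each step: 11, 18, 25, 32, 39, 46, 53 → 60 → 67.
So the next two records are 47 stops, 60 km, 60 photos and 50 stops, 62 km, 67 photos.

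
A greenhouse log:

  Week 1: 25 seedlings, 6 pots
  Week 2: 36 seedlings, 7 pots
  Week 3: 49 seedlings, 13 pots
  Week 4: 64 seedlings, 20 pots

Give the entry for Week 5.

81 seedlings, 33 pots

For the seedlings, perfect squares: 5², 6², 7², …: 25, 36, 49, 64 → 81.
Pots — each term is the sum of the two before it: 6, 7, 13, 20 → 33.
So the next line is 81 seedlings, 33 pots.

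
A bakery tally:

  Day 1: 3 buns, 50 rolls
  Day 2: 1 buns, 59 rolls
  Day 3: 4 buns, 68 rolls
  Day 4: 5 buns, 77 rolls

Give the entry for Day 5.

Buns goes 3, 1, 4, 5 → 9 (each term is the sum of the two before it).
For the rolls, +9 each step: 50, 59, 68, 77 → 86.
Combining the parts gives 9 buns, 86 rolls.

9 buns, 86 rolls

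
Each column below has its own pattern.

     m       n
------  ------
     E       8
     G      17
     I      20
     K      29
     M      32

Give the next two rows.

Column m goes E, G, I, K, M → O → Q (letters move forward 2 places in the alphabet).
Column n: 8, 17, 20, 29, 32 → 41 → 44 (alternating steps +9, +3, +9, +3, …).
So the next two rows are O  41 and Q  44.

O  41; Q  44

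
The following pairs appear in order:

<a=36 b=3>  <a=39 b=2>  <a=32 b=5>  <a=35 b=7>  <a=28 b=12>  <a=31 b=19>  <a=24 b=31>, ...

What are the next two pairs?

<a=27 b=50>, <a=20 b=81>

A: alternating steps +3, −7, +3, −7, …; 36, 39, 32, 35, 28, 31, 24 → 27 → 20.
B — each term is the sum of the two before it: 3, 2, 5, 7, 12, 19, 31 → 50 → 81.
Putting the parts together: <a=27 b=50> and then <a=20 b=81>.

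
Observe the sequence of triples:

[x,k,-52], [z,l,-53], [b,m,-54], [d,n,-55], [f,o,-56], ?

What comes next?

[h,p,-57]

First letter — letters move forward 2 places in the alphabet, wrapping Z→A: x, z, b, d, f → h.
For the second letter, letters move forward 1 place in the alphabet: k, l, m, n, o → p.
Third entry: −1 each step; -52, -53, -54, -55, -56 → -57.
So the next triple is [h,p,-57].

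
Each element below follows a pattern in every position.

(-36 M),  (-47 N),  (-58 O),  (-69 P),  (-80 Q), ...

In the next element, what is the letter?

Letter: letters move forward 1 place in the alphabet, so M, N, O, P, Q → R.

R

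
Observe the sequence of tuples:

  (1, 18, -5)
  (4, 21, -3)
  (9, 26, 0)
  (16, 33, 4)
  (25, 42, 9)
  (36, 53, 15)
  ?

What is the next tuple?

For the first slot, perfect squares: 1², 2², 3², …: 1, 4, 9, 16, 25, 36 → 49.
Second slot: differences are 3, 5, 7, … (increasing by 2 each time), so 18, 21, 26, 33, 42, 53 → 66.
Third slot: differences are 2, 3, 4, … (increasing by 1 each time), so -5, -3, 0, 4, 9, 15 → 22.
Combining the parts gives (49, 66, 22).

(49, 66, 22)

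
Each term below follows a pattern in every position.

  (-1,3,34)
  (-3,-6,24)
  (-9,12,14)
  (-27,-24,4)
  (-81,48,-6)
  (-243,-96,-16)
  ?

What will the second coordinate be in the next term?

Second coordinate: 3, -6, 12, -24, 48, -96 → 192 (×(-2) each step).

192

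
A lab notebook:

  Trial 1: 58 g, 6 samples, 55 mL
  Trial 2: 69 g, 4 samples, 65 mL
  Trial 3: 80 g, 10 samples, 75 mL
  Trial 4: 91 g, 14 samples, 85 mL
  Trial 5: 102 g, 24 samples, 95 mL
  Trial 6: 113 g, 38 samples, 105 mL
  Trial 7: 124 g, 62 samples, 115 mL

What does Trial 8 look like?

G — +11 each step: 58, 69, 80, 91, 102, 113, 124 → 135.
Samples: each term is the sum of the two before it, so 6, 4, 10, 14, 24, 38, 62 → 100.
ML: +10 each step, so 55, 65, 75, 85, 95, 105, 115 → 125.
Combining the parts gives 135 g, 100 samples, 125 mL.

135 g, 100 samples, 125 mL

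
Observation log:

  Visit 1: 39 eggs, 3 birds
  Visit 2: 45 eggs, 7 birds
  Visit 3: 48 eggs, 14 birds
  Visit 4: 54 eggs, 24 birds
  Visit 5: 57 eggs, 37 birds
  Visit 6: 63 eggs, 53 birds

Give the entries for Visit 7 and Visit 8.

66 eggs, 72 birds; 72 eggs, 94 birds

Eggs: alternating steps +6, +3, +6, +3, …, so 39, 45, 48, 54, 57, 63 → 66 → 72.
Birds: 3, 7, 14, 24, 37, 53 → 72 → 94 (differences are 4, 7, 10, … (increasing by 3 each time)).
Putting the parts together: 66 eggs, 72 birds and then 72 eggs, 94 birds.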